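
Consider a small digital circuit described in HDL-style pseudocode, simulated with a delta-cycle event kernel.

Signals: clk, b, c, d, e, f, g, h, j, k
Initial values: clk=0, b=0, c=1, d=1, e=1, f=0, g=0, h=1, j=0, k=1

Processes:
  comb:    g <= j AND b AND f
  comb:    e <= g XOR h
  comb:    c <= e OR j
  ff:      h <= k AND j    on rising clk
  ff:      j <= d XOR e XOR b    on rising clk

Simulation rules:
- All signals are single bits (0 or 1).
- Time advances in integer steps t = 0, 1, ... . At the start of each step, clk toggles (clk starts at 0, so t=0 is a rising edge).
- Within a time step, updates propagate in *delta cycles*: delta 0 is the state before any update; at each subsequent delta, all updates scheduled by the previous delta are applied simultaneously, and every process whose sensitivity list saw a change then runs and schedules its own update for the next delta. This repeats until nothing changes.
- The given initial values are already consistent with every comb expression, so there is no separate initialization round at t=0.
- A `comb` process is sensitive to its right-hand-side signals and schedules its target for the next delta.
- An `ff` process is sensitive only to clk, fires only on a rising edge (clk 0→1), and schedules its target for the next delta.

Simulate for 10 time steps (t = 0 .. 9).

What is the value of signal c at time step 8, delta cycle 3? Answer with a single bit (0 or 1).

t0.Δ0 clk=0 j=0 k=1 g=0 b=0 e=1 c=1 d=1 h=1 f=0
t0.Δ1 clk=1 j=0 k=1 g=0 b=0 e=1 c=1 d=1 h=1 f=0
t0.Δ2 clk=1 j=0 k=1 g=0 b=0 e=1 c=1 d=1 h=0 f=0
t0.Δ3 clk=1 j=0 k=1 g=0 b=0 e=0 c=1 d=1 h=0 f=0
t0.Δ4 clk=1 j=0 k=1 g=0 b=0 e=0 c=0 d=1 h=0 f=0
t1.Δ0 clk=1 j=0 k=1 g=0 b=0 e=0 c=0 d=1 h=0 f=0
t1.Δ1 clk=0 j=0 k=1 g=0 b=0 e=0 c=0 d=1 h=0 f=0
t2.Δ0 clk=0 j=0 k=1 g=0 b=0 e=0 c=0 d=1 h=0 f=0
t2.Δ1 clk=1 j=0 k=1 g=0 b=0 e=0 c=0 d=1 h=0 f=0
t2.Δ2 clk=1 j=1 k=1 g=0 b=0 e=0 c=0 d=1 h=0 f=0
t2.Δ3 clk=1 j=1 k=1 g=0 b=0 e=0 c=1 d=1 h=0 f=0
t3.Δ0 clk=1 j=1 k=1 g=0 b=0 e=0 c=1 d=1 h=0 f=0
t3.Δ1 clk=0 j=1 k=1 g=0 b=0 e=0 c=1 d=1 h=0 f=0
t4.Δ0 clk=0 j=1 k=1 g=0 b=0 e=0 c=1 d=1 h=0 f=0
t4.Δ1 clk=1 j=1 k=1 g=0 b=0 e=0 c=1 d=1 h=0 f=0
t4.Δ2 clk=1 j=1 k=1 g=0 b=0 e=0 c=1 d=1 h=1 f=0
t4.Δ3 clk=1 j=1 k=1 g=0 b=0 e=1 c=1 d=1 h=1 f=0
t5.Δ0 clk=1 j=1 k=1 g=0 b=0 e=1 c=1 d=1 h=1 f=0
t5.Δ1 clk=0 j=1 k=1 g=0 b=0 e=1 c=1 d=1 h=1 f=0
t6.Δ0 clk=0 j=1 k=1 g=0 b=0 e=1 c=1 d=1 h=1 f=0
t6.Δ1 clk=1 j=1 k=1 g=0 b=0 e=1 c=1 d=1 h=1 f=0
t6.Δ2 clk=1 j=0 k=1 g=0 b=0 e=1 c=1 d=1 h=1 f=0
t7.Δ0 clk=1 j=0 k=1 g=0 b=0 e=1 c=1 d=1 h=1 f=0
t7.Δ1 clk=0 j=0 k=1 g=0 b=0 e=1 c=1 d=1 h=1 f=0
t8.Δ0 clk=0 j=0 k=1 g=0 b=0 e=1 c=1 d=1 h=1 f=0
t8.Δ1 clk=1 j=0 k=1 g=0 b=0 e=1 c=1 d=1 h=1 f=0
t8.Δ2 clk=1 j=0 k=1 g=0 b=0 e=1 c=1 d=1 h=0 f=0
t8.Δ3 clk=1 j=0 k=1 g=0 b=0 e=0 c=1 d=1 h=0 f=0
t8.Δ4 clk=1 j=0 k=1 g=0 b=0 e=0 c=0 d=1 h=0 f=0
t9.Δ0 clk=1 j=0 k=1 g=0 b=0 e=0 c=0 d=1 h=0 f=0
t9.Δ1 clk=0 j=0 k=1 g=0 b=0 e=0 c=0 d=1 h=0 f=0

1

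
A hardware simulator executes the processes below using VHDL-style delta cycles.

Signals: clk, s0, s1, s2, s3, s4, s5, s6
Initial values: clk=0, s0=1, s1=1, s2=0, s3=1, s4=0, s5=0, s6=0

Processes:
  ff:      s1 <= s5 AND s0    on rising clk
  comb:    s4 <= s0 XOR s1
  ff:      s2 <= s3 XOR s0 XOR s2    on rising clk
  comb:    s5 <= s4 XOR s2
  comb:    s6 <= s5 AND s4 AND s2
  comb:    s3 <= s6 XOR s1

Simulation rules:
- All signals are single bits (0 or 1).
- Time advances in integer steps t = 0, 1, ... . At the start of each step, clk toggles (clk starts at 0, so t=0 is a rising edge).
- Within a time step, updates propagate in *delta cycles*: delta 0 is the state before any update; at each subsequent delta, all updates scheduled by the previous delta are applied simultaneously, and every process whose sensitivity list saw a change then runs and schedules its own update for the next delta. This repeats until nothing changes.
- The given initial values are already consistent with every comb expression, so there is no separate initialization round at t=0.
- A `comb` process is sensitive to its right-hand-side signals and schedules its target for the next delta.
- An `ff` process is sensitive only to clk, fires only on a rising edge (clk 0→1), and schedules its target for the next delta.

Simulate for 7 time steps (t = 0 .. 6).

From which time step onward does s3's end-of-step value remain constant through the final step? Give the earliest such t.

t=0 Δ0: clk=0 s5=0 s2=0 s0=1 s6=0 s3=1 s1=1 s4=0
  Δ1: clk:0→1
  Δ2: s1:1→0
  Δ3: s3:1→0, s4:0→1
  Δ4: s5:0→1
  (4Δ to stable)
t=1 Δ0: clk=1 s5=1 s2=0 s0=1 s6=0 s3=0 s1=0 s4=1
  Δ1: clk:1→0
  (1Δ to stable)
t=2 Δ0: clk=0 s5=1 s2=0 s0=1 s6=0 s3=0 s1=0 s4=1
  Δ1: clk:0→1
  Δ2: s2:0→1, s1:0→1
  Δ3: s5:1→0, s6:0→1, s3:0→1, s4:1→0
  Δ4: s5:0→1, s6:1→0, s3:1→0
  Δ5: s3:0→1
  (5Δ to stable)
t=3 Δ0: clk=1 s5=1 s2=1 s0=1 s6=0 s3=1 s1=1 s4=0
  Δ1: clk:1→0
  (1Δ to stable)
t=4 Δ0: clk=0 s5=1 s2=1 s0=1 s6=0 s3=1 s1=1 s4=0
  Δ1: clk:0→1
  (1Δ to stable)
t=5 Δ0: clk=1 s5=1 s2=1 s0=1 s6=0 s3=1 s1=1 s4=0
  Δ1: clk:1→0
  (1Δ to stable)
t=6 Δ0: clk=0 s5=1 s2=1 s0=1 s6=0 s3=1 s1=1 s4=0
  Δ1: clk:0→1
  (1Δ to stable)

2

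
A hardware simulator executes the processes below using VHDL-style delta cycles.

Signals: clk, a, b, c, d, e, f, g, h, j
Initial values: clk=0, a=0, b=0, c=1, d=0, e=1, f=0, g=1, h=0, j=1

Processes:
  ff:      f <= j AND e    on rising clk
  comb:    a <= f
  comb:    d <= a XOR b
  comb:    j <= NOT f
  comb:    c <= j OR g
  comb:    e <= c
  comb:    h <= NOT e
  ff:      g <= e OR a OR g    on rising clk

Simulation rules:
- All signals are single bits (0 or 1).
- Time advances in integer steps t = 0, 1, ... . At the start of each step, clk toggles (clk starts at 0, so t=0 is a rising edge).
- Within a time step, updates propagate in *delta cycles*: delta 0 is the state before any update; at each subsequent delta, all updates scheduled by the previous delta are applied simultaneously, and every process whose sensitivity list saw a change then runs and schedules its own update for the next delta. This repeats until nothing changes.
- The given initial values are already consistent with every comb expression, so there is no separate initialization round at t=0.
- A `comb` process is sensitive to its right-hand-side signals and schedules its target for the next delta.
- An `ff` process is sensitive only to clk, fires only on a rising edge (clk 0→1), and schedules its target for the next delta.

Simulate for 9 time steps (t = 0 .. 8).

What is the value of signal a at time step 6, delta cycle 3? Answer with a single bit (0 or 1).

[bits: c,clk,a,j,d,b,e,f,h,g]
t=0: Δ0=1001001001 Δ1=1101001001 Δ2=1101001101 Δ3=1110001101 Δ4=1110101101 | 4Δ
t=1: Δ0=1110101101 Δ1=1010101101 | 1Δ
t=2: Δ0=1010101101 Δ1=1110101101 Δ2=1110101001 Δ3=1101101001 Δ4=1101001001 | 4Δ
t=3: Δ0=1101001001 Δ1=1001001001 | 1Δ
t=4: Δ0=1001001001 Δ1=1101001001 Δ2=1101001101 Δ3=1110001101 Δ4=1110101101 | 4Δ
t=5: Δ0=1110101101 Δ1=1010101101 | 1Δ
t=6: Δ0=1010101101 Δ1=1110101101 Δ2=1110101001 Δ3=1101101001 Δ4=1101001001 | 4Δ
t=7: Δ0=1101001001 Δ1=1001001001 | 1Δ
t=8: Δ0=1001001001 Δ1=1101001001 Δ2=1101001101 Δ3=1110001101 Δ4=1110101101 | 4Δ

0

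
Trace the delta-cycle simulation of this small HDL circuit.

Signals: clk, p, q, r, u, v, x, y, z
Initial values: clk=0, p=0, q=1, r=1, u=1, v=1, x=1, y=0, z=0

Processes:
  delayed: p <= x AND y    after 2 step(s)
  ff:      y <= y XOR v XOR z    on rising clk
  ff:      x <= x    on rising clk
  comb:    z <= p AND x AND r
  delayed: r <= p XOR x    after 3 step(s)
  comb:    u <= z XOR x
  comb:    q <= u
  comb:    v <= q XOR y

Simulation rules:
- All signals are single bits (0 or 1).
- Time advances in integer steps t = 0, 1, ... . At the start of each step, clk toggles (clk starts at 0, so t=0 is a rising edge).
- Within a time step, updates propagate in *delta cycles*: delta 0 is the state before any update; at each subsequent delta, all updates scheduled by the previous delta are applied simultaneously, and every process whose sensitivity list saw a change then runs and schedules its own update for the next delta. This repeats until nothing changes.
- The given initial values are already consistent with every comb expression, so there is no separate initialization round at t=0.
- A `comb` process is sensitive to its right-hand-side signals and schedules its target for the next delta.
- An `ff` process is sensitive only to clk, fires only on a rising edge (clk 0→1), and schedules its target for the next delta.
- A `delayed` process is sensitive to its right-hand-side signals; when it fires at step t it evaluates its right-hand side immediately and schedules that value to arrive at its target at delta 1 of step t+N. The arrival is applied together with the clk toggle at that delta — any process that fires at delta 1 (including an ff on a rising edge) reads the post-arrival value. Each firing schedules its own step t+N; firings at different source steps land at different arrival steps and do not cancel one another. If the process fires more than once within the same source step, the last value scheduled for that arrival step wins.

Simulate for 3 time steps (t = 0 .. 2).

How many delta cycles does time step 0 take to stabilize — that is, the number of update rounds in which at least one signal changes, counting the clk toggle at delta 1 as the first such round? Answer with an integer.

t=0 Δ0: p=0 x=1 u=1 r=1 q=1 y=0 v=1 z=0 clk=0
  Δ1: clk:0→1
  Δ2: y:0→1
  Δ3: v:1→0
  (3Δ to stable)
t=1 Δ0: p=0 x=1 u=1 r=1 q=1 y=1 v=0 z=0 clk=1
  Δ1: clk:1→0
  (1Δ to stable)
t=2 Δ0: p=0 x=1 u=1 r=1 q=1 y=1 v=0 z=0 clk=0
  Δ1: p:0→1, clk:0→1
  Δ2: z:0→1
  Δ3: u:1→0
  Δ4: q:1→0
  Δ5: v:0→1
  (5Δ to stable)

3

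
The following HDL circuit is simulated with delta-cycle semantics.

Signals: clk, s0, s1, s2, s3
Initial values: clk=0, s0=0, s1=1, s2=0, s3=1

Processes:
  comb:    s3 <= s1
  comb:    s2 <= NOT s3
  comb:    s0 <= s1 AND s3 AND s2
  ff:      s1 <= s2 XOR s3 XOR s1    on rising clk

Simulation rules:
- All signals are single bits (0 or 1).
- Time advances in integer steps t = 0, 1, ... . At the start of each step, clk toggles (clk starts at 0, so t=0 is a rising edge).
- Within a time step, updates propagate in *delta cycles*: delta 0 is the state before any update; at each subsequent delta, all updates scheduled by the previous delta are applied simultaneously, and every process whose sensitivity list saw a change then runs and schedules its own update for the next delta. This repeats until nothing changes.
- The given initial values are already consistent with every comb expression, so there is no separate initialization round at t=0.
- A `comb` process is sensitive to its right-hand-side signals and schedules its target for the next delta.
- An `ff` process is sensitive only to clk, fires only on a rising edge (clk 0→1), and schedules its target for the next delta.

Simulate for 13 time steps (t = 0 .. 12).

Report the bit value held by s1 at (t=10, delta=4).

1

[bits: s2,s1,s0,s3,clk]
t=0: Δ0=01010 Δ1=01011 Δ2=00011 Δ3=00001 Δ4=10001 | 4Δ
t=1: Δ0=10001 Δ1=10000 | 1Δ
t=2: Δ0=10000 Δ1=10001 Δ2=11001 Δ3=11011 Δ4=01111 Δ5=01011 | 5Δ
t=3: Δ0=01011 Δ1=01010 | 1Δ
t=4: Δ0=01010 Δ1=01011 Δ2=00011 Δ3=00001 Δ4=10001 | 4Δ
t=5: Δ0=10001 Δ1=10000 | 1Δ
t=6: Δ0=10000 Δ1=10001 Δ2=11001 Δ3=11011 Δ4=01111 Δ5=01011 | 5Δ
t=7: Δ0=01011 Δ1=01010 | 1Δ
t=8: Δ0=01010 Δ1=01011 Δ2=00011 Δ3=00001 Δ4=10001 | 4Δ
t=9: Δ0=10001 Δ1=10000 | 1Δ
t=10: Δ0=10000 Δ1=10001 Δ2=11001 Δ3=11011 Δ4=01111 Δ5=01011 | 5Δ
t=11: Δ0=01011 Δ1=01010 | 1Δ
t=12: Δ0=01010 Δ1=01011 Δ2=00011 Δ3=00001 Δ4=10001 | 4Δ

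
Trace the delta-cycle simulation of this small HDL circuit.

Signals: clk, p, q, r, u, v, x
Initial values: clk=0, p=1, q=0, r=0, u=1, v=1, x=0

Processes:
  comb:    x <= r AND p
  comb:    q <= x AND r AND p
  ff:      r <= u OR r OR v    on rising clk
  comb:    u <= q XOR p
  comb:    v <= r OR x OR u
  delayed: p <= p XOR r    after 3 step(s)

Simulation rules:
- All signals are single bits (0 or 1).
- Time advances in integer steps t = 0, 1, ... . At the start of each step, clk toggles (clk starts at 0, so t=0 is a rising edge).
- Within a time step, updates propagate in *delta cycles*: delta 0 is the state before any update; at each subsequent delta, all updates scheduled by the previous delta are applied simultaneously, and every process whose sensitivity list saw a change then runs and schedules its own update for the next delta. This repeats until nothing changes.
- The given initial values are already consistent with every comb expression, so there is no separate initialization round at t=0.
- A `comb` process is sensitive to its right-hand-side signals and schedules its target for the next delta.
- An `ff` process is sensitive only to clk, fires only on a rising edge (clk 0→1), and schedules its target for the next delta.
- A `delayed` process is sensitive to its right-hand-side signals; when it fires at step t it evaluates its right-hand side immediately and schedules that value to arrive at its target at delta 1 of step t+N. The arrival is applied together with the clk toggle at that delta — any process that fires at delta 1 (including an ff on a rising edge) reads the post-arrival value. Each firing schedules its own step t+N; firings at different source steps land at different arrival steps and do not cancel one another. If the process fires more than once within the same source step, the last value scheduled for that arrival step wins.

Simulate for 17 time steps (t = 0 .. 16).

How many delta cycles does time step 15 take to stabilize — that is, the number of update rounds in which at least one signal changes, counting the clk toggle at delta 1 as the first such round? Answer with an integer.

3

t=0 Δ0: p=1 r=0 x=0 q=0 v=1 u=1 clk=0
  Δ1: clk:0→1
  Δ2: r:0→1
  Δ3: x:0→1
  Δ4: q:0→1
  Δ5: u:1→0
  (5Δ to stable)
t=1 Δ0: p=1 r=1 x=1 q=1 v=1 u=0 clk=1
  Δ1: clk:1→0
  (1Δ to stable)
t=2 Δ0: p=1 r=1 x=1 q=1 v=1 u=0 clk=0
  Δ1: clk:0→1
  (1Δ to stable)
t=3 Δ0: p=1 r=1 x=1 q=1 v=1 u=0 clk=1
  Δ1: p:1→0, clk:1→0
  Δ2: x:1→0, q:1→0, u:0→1
  Δ3: u:1→0
  (3Δ to stable)
t=4 Δ0: p=0 r=1 x=0 q=0 v=1 u=0 clk=0
  Δ1: clk:0→1
  (1Δ to stable)
t=5 Δ0: p=0 r=1 x=0 q=0 v=1 u=0 clk=1
  Δ1: clk:1→0
  (1Δ to stable)
t=6 Δ0: p=0 r=1 x=0 q=0 v=1 u=0 clk=0
  Δ1: p:0→1, clk:0→1
  Δ2: x:0→1, u:0→1
  Δ3: q:0→1
  Δ4: u:1→0
  (4Δ to stable)
t=7 Δ0: p=1 r=1 x=1 q=1 v=1 u=0 clk=1
  Δ1: clk:1→0
  (1Δ to stable)
t=8 Δ0: p=1 r=1 x=1 q=1 v=1 u=0 clk=0
  Δ1: clk:0→1
  (1Δ to stable)
t=9 Δ0: p=1 r=1 x=1 q=1 v=1 u=0 clk=1
  Δ1: p:1→0, clk:1→0
  Δ2: x:1→0, q:1→0, u:0→1
  Δ3: u:1→0
  (3Δ to stable)
t=10 Δ0: p=0 r=1 x=0 q=0 v=1 u=0 clk=0
  Δ1: clk:0→1
  (1Δ to stable)
t=11 Δ0: p=0 r=1 x=0 q=0 v=1 u=0 clk=1
  Δ1: clk:1→0
  (1Δ to stable)
t=12 Δ0: p=0 r=1 x=0 q=0 v=1 u=0 clk=0
  Δ1: p:0→1, clk:0→1
  Δ2: x:0→1, u:0→1
  Δ3: q:0→1
  Δ4: u:1→0
  (4Δ to stable)
t=13 Δ0: p=1 r=1 x=1 q=1 v=1 u=0 clk=1
  Δ1: clk:1→0
  (1Δ to stable)
t=14 Δ0: p=1 r=1 x=1 q=1 v=1 u=0 clk=0
  Δ1: clk:0→1
  (1Δ to stable)
t=15 Δ0: p=1 r=1 x=1 q=1 v=1 u=0 clk=1
  Δ1: p:1→0, clk:1→0
  Δ2: x:1→0, q:1→0, u:0→1
  Δ3: u:1→0
  (3Δ to stable)
t=16 Δ0: p=0 r=1 x=0 q=0 v=1 u=0 clk=0
  Δ1: clk:0→1
  (1Δ to stable)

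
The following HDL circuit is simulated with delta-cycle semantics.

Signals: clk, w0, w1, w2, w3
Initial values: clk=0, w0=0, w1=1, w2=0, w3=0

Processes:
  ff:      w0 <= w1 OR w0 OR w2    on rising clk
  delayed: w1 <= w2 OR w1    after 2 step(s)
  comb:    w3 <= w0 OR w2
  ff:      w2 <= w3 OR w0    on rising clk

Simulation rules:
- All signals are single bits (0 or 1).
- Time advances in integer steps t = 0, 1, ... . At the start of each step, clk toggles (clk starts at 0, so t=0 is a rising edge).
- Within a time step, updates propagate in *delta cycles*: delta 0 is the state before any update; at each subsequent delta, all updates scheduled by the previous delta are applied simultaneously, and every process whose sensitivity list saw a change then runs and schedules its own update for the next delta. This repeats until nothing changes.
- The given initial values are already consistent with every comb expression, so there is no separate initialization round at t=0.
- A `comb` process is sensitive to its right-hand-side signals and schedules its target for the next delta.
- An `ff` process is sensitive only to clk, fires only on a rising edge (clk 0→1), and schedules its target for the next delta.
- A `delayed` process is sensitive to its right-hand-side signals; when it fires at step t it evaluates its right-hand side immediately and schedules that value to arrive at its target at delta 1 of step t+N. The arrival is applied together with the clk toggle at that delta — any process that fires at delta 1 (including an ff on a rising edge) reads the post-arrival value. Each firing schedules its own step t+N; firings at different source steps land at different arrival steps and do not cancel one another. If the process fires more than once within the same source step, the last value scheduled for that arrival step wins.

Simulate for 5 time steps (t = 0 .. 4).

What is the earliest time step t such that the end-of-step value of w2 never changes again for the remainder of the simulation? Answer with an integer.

t0.Δ0 w0=0 w3=0 w2=0 w1=1 clk=0
t0.Δ1 w0=0 w3=0 w2=0 w1=1 clk=1
t0.Δ2 w0=1 w3=0 w2=0 w1=1 clk=1
t0.Δ3 w0=1 w3=1 w2=0 w1=1 clk=1
t1.Δ0 w0=1 w3=1 w2=0 w1=1 clk=1
t1.Δ1 w0=1 w3=1 w2=0 w1=1 clk=0
t2.Δ0 w0=1 w3=1 w2=0 w1=1 clk=0
t2.Δ1 w0=1 w3=1 w2=0 w1=1 clk=1
t2.Δ2 w0=1 w3=1 w2=1 w1=1 clk=1
t3.Δ0 w0=1 w3=1 w2=1 w1=1 clk=1
t3.Δ1 w0=1 w3=1 w2=1 w1=1 clk=0
t4.Δ0 w0=1 w3=1 w2=1 w1=1 clk=0
t4.Δ1 w0=1 w3=1 w2=1 w1=1 clk=1

2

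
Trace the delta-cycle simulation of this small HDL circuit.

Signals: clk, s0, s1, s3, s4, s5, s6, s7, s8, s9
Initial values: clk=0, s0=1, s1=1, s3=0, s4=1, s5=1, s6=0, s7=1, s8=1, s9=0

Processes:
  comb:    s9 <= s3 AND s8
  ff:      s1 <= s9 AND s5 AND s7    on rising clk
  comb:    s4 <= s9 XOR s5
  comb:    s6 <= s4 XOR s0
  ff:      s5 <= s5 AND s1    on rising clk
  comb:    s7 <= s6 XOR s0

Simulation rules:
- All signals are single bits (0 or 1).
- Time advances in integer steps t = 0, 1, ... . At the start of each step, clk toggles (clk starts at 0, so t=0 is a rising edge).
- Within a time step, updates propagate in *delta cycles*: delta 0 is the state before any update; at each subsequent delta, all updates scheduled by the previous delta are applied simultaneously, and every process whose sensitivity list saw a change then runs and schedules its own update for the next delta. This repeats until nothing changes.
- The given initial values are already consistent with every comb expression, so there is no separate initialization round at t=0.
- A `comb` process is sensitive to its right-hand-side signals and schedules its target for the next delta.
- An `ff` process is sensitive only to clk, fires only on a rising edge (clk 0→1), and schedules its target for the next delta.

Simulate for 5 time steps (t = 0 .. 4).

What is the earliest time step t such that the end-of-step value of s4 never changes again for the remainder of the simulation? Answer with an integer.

2

t=0 Δ0: s3=0 clk=0 s9=0 s7=1 s1=1 s0=1 s4=1 s5=1 s8=1 s6=0
  Δ1: clk:0→1
  Δ2: s1:1→0
  (2Δ to stable)
t=1 Δ0: s3=0 clk=1 s9=0 s7=1 s1=0 s0=1 s4=1 s5=1 s8=1 s6=0
  Δ1: clk:1→0
  (1Δ to stable)
t=2 Δ0: s3=0 clk=0 s9=0 s7=1 s1=0 s0=1 s4=1 s5=1 s8=1 s6=0
  Δ1: clk:0→1
  Δ2: s5:1→0
  Δ3: s4:1→0
  Δ4: s6:0→1
  Δ5: s7:1→0
  (5Δ to stable)
t=3 Δ0: s3=0 clk=1 s9=0 s7=0 s1=0 s0=1 s4=0 s5=0 s8=1 s6=1
  Δ1: clk:1→0
  (1Δ to stable)
t=4 Δ0: s3=0 clk=0 s9=0 s7=0 s1=0 s0=1 s4=0 s5=0 s8=1 s6=1
  Δ1: clk:0→1
  (1Δ to stable)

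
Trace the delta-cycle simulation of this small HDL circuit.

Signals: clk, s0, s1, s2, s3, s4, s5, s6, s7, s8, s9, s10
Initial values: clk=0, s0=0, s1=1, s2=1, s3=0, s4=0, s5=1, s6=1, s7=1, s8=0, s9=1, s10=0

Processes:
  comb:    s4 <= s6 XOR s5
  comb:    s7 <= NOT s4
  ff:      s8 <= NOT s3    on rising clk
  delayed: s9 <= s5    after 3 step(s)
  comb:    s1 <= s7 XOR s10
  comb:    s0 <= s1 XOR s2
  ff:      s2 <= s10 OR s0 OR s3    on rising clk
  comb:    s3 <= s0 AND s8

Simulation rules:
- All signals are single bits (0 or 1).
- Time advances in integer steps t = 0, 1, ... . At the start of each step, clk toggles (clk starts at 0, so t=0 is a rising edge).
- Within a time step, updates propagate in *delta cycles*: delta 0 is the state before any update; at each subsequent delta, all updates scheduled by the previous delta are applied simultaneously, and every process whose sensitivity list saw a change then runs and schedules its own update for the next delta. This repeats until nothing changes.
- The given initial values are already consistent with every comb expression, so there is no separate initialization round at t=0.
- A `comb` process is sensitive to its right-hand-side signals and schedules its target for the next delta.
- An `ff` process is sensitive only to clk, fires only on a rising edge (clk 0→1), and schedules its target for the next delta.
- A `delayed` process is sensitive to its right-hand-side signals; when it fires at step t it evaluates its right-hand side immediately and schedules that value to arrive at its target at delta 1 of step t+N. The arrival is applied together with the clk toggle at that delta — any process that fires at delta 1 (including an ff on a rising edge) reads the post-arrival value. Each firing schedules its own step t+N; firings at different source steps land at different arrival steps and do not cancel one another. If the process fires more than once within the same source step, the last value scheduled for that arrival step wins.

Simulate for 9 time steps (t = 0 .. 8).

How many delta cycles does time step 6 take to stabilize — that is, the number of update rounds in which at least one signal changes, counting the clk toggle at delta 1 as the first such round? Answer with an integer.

3

t=0 Δ0: s0=0 clk=0 s1=1 s2=1 s9=1 s7=1 s6=1 s4=0 s10=0 s3=0 s5=1 s8=0
  Δ1: clk:0→1
  Δ2: s2:1→0, s8:0→1
  Δ3: s0:0→1
  Δ4: s3:0→1
  (4Δ to stable)
t=1 Δ0: s0=1 clk=1 s1=1 s2=0 s9=1 s7=1 s6=1 s4=0 s10=0 s3=1 s5=1 s8=1
  Δ1: clk:1→0
  (1Δ to stable)
t=2 Δ0: s0=1 clk=0 s1=1 s2=0 s9=1 s7=1 s6=1 s4=0 s10=0 s3=1 s5=1 s8=1
  Δ1: clk:0→1
  Δ2: s2:0→1, s8:1→0
  Δ3: s0:1→0, s3:1→0
  (3Δ to stable)
t=3 Δ0: s0=0 clk=1 s1=1 s2=1 s9=1 s7=1 s6=1 s4=0 s10=0 s3=0 s5=1 s8=0
  Δ1: clk:1→0
  (1Δ to stable)
t=4 Δ0: s0=0 clk=0 s1=1 s2=1 s9=1 s7=1 s6=1 s4=0 s10=0 s3=0 s5=1 s8=0
  Δ1: clk:0→1
  Δ2: s2:1→0, s8:0→1
  Δ3: s0:0→1
  Δ4: s3:0→1
  (4Δ to stable)
t=5 Δ0: s0=1 clk=1 s1=1 s2=0 s9=1 s7=1 s6=1 s4=0 s10=0 s3=1 s5=1 s8=1
  Δ1: clk:1→0
  (1Δ to stable)
t=6 Δ0: s0=1 clk=0 s1=1 s2=0 s9=1 s7=1 s6=1 s4=0 s10=0 s3=1 s5=1 s8=1
  Δ1: clk:0→1
  Δ2: s2:0→1, s8:1→0
  Δ3: s0:1→0, s3:1→0
  (3Δ to stable)
t=7 Δ0: s0=0 clk=1 s1=1 s2=1 s9=1 s7=1 s6=1 s4=0 s10=0 s3=0 s5=1 s8=0
  Δ1: clk:1→0
  (1Δ to stable)
t=8 Δ0: s0=0 clk=0 s1=1 s2=1 s9=1 s7=1 s6=1 s4=0 s10=0 s3=0 s5=1 s8=0
  Δ1: clk:0→1
  Δ2: s2:1→0, s8:0→1
  Δ3: s0:0→1
  Δ4: s3:0→1
  (4Δ to stable)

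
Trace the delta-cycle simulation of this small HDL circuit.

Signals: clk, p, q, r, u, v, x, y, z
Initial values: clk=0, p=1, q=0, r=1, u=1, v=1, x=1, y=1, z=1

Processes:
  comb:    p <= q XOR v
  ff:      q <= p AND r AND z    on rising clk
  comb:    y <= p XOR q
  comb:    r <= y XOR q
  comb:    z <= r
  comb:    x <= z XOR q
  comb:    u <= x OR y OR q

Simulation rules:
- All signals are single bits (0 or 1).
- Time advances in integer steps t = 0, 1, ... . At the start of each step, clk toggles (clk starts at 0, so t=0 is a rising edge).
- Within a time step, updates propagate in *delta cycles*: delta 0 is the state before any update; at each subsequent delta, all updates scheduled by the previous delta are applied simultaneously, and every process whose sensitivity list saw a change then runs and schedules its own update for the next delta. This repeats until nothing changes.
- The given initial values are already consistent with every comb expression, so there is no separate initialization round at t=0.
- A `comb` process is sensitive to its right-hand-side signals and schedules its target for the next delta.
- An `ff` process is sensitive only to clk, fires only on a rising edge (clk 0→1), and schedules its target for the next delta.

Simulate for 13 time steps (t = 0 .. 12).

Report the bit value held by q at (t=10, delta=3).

[bits: q,r,z,clk,y,u,p,v,x]
t=0: Δ0=011011111 Δ1=011111111 Δ2=111111111 Δ3=101101010 Δ4=110111010 Δ5=101111011 Δ6=100111010 Δ7=100111011 | 7Δ
t=1: Δ0=100111011 Δ1=100011011 | 1Δ
t=2: Δ0=100011011 Δ1=100111011 Δ2=000111011 Δ3=010101110 Δ4=001110110 Δ5=010111111 Δ6=011111110 Δ7=011111111 | 7Δ
t=3: Δ0=011111111 Δ1=011011111 | 1Δ
t=4: Δ0=011011111 Δ1=011111111 Δ2=111111111 Δ3=101101010 Δ4=110111010 Δ5=101111011 Δ6=100111010 Δ7=100111011 | 7Δ
t=5: Δ0=100111011 Δ1=100011011 | 1Δ
t=6: Δ0=100011011 Δ1=100111011 Δ2=000111011 Δ3=010101110 Δ4=001110110 Δ5=010111111 Δ6=011111110 Δ7=011111111 | 7Δ
t=7: Δ0=011111111 Δ1=011011111 | 1Δ
t=8: Δ0=011011111 Δ1=011111111 Δ2=111111111 Δ3=101101010 Δ4=110111010 Δ5=101111011 Δ6=100111010 Δ7=100111011 | 7Δ
t=9: Δ0=100111011 Δ1=100011011 | 1Δ
t=10: Δ0=100011011 Δ1=100111011 Δ2=000111011 Δ3=010101110 Δ4=001110110 Δ5=010111111 Δ6=011111110 Δ7=011111111 | 7Δ
t=11: Δ0=011111111 Δ1=011011111 | 1Δ
t=12: Δ0=011011111 Δ1=011111111 Δ2=111111111 Δ3=101101010 Δ4=110111010 Δ5=101111011 Δ6=100111010 Δ7=100111011 | 7Δ

0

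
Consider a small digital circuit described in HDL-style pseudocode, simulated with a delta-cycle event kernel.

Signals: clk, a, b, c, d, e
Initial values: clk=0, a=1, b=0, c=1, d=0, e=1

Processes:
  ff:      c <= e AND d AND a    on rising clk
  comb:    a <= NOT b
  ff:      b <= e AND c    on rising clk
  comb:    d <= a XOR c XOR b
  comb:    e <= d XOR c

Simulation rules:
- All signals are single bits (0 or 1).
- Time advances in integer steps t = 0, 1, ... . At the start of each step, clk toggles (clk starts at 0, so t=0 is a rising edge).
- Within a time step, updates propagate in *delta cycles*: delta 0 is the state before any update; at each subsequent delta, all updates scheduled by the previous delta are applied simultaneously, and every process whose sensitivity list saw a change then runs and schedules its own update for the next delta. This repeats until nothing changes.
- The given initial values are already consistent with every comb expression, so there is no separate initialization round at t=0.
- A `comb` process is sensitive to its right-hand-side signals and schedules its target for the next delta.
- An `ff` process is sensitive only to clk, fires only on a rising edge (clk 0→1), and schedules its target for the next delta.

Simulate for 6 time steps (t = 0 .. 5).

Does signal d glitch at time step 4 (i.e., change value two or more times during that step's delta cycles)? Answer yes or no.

[bits: d,clk,b,c,e,a]
t=0: Δ0=000111 Δ1=010111 Δ2=011011 Δ3=011000 Δ4=111000 Δ5=111010 | 5Δ
t=1: Δ0=111010 Δ1=101010 | 1Δ
t=2: Δ0=101010 Δ1=111010 Δ2=110010 Δ3=010011 Δ4=110001 Δ5=110011 | 5Δ
t=3: Δ0=110011 Δ1=100011 | 1Δ
t=4: Δ0=100011 Δ1=110011 Δ2=110111 Δ3=010101 Δ4=010111 | 4Δ
t=5: Δ0=010111 Δ1=000111 | 1Δ

no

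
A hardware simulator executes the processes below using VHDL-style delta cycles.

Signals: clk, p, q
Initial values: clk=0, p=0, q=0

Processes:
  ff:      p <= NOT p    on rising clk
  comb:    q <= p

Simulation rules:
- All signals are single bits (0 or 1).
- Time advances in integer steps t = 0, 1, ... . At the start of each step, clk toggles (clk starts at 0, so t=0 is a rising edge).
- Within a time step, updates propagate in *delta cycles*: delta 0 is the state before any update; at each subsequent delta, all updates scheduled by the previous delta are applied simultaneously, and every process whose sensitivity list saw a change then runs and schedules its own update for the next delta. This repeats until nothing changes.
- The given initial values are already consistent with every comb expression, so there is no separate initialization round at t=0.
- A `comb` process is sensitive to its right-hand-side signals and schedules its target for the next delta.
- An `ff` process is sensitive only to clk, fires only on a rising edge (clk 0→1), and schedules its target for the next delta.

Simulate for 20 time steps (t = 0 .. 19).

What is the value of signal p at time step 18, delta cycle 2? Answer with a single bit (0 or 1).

t0.Δ0 p=0 q=0 clk=0
t0.Δ1 p=0 q=0 clk=1
t0.Δ2 p=1 q=0 clk=1
t0.Δ3 p=1 q=1 clk=1
t1.Δ0 p=1 q=1 clk=1
t1.Δ1 p=1 q=1 clk=0
t2.Δ0 p=1 q=1 clk=0
t2.Δ1 p=1 q=1 clk=1
t2.Δ2 p=0 q=1 clk=1
t2.Δ3 p=0 q=0 clk=1
t3.Δ0 p=0 q=0 clk=1
t3.Δ1 p=0 q=0 clk=0
t4.Δ0 p=0 q=0 clk=0
t4.Δ1 p=0 q=0 clk=1
t4.Δ2 p=1 q=0 clk=1
t4.Δ3 p=1 q=1 clk=1
t5.Δ0 p=1 q=1 clk=1
t5.Δ1 p=1 q=1 clk=0
t6.Δ0 p=1 q=1 clk=0
t6.Δ1 p=1 q=1 clk=1
t6.Δ2 p=0 q=1 clk=1
t6.Δ3 p=0 q=0 clk=1
t7.Δ0 p=0 q=0 clk=1
t7.Δ1 p=0 q=0 clk=0
t8.Δ0 p=0 q=0 clk=0
t8.Δ1 p=0 q=0 clk=1
t8.Δ2 p=1 q=0 clk=1
t8.Δ3 p=1 q=1 clk=1
t9.Δ0 p=1 q=1 clk=1
t9.Δ1 p=1 q=1 clk=0
t10.Δ0 p=1 q=1 clk=0
t10.Δ1 p=1 q=1 clk=1
t10.Δ2 p=0 q=1 clk=1
t10.Δ3 p=0 q=0 clk=1
t11.Δ0 p=0 q=0 clk=1
t11.Δ1 p=0 q=0 clk=0
t12.Δ0 p=0 q=0 clk=0
t12.Δ1 p=0 q=0 clk=1
t12.Δ2 p=1 q=0 clk=1
t12.Δ3 p=1 q=1 clk=1
t13.Δ0 p=1 q=1 clk=1
t13.Δ1 p=1 q=1 clk=0
t14.Δ0 p=1 q=1 clk=0
t14.Δ1 p=1 q=1 clk=1
t14.Δ2 p=0 q=1 clk=1
t14.Δ3 p=0 q=0 clk=1
t15.Δ0 p=0 q=0 clk=1
t15.Δ1 p=0 q=0 clk=0
t16.Δ0 p=0 q=0 clk=0
t16.Δ1 p=0 q=0 clk=1
t16.Δ2 p=1 q=0 clk=1
t16.Δ3 p=1 q=1 clk=1
t17.Δ0 p=1 q=1 clk=1
t17.Δ1 p=1 q=1 clk=0
t18.Δ0 p=1 q=1 clk=0
t18.Δ1 p=1 q=1 clk=1
t18.Δ2 p=0 q=1 clk=1
t18.Δ3 p=0 q=0 clk=1
t19.Δ0 p=0 q=0 clk=1
t19.Δ1 p=0 q=0 clk=0

0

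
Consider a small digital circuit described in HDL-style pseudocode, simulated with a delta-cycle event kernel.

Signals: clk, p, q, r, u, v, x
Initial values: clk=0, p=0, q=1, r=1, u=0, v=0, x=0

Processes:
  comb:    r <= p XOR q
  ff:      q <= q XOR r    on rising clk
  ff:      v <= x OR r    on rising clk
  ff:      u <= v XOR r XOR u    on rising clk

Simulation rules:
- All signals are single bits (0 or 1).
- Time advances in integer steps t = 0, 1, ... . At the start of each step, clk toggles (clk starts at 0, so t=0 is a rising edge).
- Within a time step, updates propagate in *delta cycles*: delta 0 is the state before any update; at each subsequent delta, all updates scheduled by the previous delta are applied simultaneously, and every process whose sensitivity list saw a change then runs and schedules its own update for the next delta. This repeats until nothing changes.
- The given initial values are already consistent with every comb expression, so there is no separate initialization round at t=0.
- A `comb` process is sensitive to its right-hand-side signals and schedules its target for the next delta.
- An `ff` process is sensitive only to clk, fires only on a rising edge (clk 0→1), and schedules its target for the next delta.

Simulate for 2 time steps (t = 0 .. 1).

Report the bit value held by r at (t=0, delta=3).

0

t=0 Δ0: v=0 r=1 clk=0 q=1 p=0 x=0 u=0
  Δ1: clk:0→1
  Δ2: v:0→1, q:1→0, u:0→1
  Δ3: r:1→0
  (3Δ to stable)
t=1 Δ0: v=1 r=0 clk=1 q=0 p=0 x=0 u=1
  Δ1: clk:1→0
  (1Δ to stable)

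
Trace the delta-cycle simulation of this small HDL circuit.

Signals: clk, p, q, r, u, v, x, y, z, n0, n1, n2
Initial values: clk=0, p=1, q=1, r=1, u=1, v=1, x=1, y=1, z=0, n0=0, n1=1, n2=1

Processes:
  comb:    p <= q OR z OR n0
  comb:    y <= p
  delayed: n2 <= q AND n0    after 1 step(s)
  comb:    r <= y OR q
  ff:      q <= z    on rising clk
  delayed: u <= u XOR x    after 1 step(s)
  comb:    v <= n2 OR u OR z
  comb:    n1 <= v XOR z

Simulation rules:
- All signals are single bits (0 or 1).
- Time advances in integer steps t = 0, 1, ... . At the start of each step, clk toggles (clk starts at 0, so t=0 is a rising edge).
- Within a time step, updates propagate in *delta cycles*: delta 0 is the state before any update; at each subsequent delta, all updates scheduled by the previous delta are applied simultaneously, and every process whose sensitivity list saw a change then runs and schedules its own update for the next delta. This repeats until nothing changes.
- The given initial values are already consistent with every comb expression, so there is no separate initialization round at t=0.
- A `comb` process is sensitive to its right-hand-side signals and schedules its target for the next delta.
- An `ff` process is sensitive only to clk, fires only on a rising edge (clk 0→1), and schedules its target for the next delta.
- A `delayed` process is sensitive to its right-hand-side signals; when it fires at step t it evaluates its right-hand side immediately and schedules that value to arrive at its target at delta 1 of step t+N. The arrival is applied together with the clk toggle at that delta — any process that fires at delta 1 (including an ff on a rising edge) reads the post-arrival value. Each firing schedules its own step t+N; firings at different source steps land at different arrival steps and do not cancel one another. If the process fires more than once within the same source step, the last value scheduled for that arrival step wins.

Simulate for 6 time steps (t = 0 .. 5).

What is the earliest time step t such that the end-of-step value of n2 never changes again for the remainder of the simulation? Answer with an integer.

1

[bits: n1,u,v,n2,z,q,y,p,r,x,n0,clk]
t=0: Δ0=111101111100 Δ1=111101111101 Δ2=111100111101 Δ3=111100101101 Δ4=111100001101 Δ5=111100000101 | 5Δ
t=1: Δ0=111100000101 Δ1=111000000100 | 1Δ
t=2: Δ0=111000000100 Δ1=111000000101 | 1Δ
t=3: Δ0=111000000101 Δ1=111000000100 | 1Δ
t=4: Δ0=111000000100 Δ1=111000000101 | 1Δ
t=5: Δ0=111000000101 Δ1=111000000100 | 1Δ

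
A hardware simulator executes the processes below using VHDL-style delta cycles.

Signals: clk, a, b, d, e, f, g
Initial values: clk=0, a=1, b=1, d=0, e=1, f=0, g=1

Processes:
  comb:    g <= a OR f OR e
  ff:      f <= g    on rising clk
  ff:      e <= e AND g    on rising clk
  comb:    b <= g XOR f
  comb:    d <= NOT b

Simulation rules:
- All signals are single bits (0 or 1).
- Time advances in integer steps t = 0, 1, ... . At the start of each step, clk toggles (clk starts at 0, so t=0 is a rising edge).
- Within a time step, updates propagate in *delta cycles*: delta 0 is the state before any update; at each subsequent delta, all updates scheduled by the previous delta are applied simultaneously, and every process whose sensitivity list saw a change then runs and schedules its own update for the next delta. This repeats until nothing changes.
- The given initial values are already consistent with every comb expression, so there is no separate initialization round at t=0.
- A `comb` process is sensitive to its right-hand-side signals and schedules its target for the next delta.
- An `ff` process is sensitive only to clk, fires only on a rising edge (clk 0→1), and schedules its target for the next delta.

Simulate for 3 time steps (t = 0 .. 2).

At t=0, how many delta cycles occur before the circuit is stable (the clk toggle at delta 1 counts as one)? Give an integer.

4

[bits: g,d,e,b,a,f,clk]
t=0: Δ0=1011100 Δ1=1011101 Δ2=1011111 Δ3=1010111 Δ4=1110111 | 4Δ
t=1: Δ0=1110111 Δ1=1110110 | 1Δ
t=2: Δ0=1110110 Δ1=1110111 | 1Δ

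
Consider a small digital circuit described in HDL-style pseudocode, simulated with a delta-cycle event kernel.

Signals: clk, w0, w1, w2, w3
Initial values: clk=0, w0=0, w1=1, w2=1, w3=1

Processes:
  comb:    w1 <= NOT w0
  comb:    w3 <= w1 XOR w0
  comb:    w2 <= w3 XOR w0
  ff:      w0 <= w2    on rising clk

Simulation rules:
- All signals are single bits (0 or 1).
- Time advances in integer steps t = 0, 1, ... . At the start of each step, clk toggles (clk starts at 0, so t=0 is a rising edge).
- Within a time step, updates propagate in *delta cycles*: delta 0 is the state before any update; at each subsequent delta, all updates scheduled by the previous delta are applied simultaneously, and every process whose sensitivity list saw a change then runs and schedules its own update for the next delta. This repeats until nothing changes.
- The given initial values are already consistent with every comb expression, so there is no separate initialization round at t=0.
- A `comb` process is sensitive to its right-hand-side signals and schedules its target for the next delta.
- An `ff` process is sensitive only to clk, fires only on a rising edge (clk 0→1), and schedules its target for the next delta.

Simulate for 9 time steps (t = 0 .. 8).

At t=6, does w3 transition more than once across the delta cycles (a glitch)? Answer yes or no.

t=0 Δ0: w3=1 w0=0 clk=0 w1=1 w2=1
  Δ1: clk:0→1
  Δ2: w0:0→1
  Δ3: w3:1→0, w1:1→0, w2:1→0
  Δ4: w3:0→1, w2:0→1
  Δ5: w2:1→0
  (5Δ to stable)
t=1 Δ0: w3=1 w0=1 clk=1 w1=0 w2=0
  Δ1: clk:1→0
  (1Δ to stable)
t=2 Δ0: w3=1 w0=1 clk=0 w1=0 w2=0
  Δ1: clk:0→1
  Δ2: w0:1→0
  Δ3: w3:1→0, w1:0→1, w2:0→1
  Δ4: w3:0→1, w2:1→0
  Δ5: w2:0→1
  (5Δ to stable)
t=3 Δ0: w3=1 w0=0 clk=1 w1=1 w2=1
  Δ1: clk:1→0
  (1Δ to stable)
t=4 Δ0: w3=1 w0=0 clk=0 w1=1 w2=1
  Δ1: clk:0→1
  Δ2: w0:0→1
  Δ3: w3:1→0, w1:1→0, w2:1→0
  Δ4: w3:0→1, w2:0→1
  Δ5: w2:1→0
  (5Δ to stable)
t=5 Δ0: w3=1 w0=1 clk=1 w1=0 w2=0
  Δ1: clk:1→0
  (1Δ to stable)
t=6 Δ0: w3=1 w0=1 clk=0 w1=0 w2=0
  Δ1: clk:0→1
  Δ2: w0:1→0
  Δ3: w3:1→0, w1:0→1, w2:0→1
  Δ4: w3:0→1, w2:1→0
  Δ5: w2:0→1
  (5Δ to stable)
t=7 Δ0: w3=1 w0=0 clk=1 w1=1 w2=1
  Δ1: clk:1→0
  (1Δ to stable)
t=8 Δ0: w3=1 w0=0 clk=0 w1=1 w2=1
  Δ1: clk:0→1
  Δ2: w0:0→1
  Δ3: w3:1→0, w1:1→0, w2:1→0
  Δ4: w3:0→1, w2:0→1
  Δ5: w2:1→0
  (5Δ to stable)

yes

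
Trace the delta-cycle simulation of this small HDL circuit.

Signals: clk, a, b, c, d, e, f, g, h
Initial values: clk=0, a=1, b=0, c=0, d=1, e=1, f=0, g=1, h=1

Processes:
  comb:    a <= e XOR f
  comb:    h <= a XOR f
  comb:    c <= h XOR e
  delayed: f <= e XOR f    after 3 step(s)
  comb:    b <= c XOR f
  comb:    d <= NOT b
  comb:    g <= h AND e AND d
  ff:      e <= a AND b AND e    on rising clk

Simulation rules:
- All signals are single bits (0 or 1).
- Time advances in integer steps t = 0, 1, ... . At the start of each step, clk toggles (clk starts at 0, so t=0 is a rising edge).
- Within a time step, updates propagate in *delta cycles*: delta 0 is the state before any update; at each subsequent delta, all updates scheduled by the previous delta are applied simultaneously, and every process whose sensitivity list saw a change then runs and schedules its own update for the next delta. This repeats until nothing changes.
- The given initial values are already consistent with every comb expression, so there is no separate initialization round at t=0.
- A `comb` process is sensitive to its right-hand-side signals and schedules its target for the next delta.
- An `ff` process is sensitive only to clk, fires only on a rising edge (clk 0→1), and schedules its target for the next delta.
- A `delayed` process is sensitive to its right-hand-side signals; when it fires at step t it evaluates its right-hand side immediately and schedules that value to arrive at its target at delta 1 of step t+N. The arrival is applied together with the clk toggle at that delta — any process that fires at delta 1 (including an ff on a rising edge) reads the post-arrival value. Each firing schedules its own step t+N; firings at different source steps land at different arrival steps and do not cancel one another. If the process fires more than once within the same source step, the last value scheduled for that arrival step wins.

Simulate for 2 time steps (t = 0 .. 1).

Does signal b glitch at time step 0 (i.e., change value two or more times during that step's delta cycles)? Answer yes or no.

yes

[bits: c,a,g,clk,b,d,f,e,h]
t=0: Δ0=011001011 Δ1=011101011 Δ2=011101001 Δ3=100101001 Δ4=100111000 Δ5=000110000 Δ6=000100000 Δ7=000101000 | 7Δ
t=1: Δ0=000101000 Δ1=000001000 | 1Δ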